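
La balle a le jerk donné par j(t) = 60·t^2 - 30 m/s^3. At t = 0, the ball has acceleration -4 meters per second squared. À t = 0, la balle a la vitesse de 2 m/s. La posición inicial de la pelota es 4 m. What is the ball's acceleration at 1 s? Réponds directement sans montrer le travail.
a(1) = -14.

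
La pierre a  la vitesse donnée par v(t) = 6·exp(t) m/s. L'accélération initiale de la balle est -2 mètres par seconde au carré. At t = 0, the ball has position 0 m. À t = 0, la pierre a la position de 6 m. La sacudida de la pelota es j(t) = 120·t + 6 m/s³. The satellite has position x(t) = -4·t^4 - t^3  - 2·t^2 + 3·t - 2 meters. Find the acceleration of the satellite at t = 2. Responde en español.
Partiendo de la posición x(t) = -4·t^4 - t^3 - 2·t^2 + 3·t - 2, tomamos 2 derivadas. Tomando d/dt de x(t), encontramos v(t) = -16·t^3 - 3·t^2 - 4·t + 3. La derivada de la velocidad da la aceleración: a(t) = -48·t^2 - 6·t - 4. Tenemos la aceleración a(t) = -48·t^2 - 6·t - 4. Sustituyendo t = 2: a(2) = -208.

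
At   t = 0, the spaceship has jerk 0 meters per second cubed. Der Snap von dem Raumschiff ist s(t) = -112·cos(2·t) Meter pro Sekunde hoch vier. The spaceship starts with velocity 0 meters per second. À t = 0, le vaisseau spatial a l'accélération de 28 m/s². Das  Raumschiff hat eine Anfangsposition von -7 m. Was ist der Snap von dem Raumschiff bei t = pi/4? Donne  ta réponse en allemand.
Mit s(t) = -112·cos(2·t) und Einsetzen von t = pi/4, finden wir s = 0.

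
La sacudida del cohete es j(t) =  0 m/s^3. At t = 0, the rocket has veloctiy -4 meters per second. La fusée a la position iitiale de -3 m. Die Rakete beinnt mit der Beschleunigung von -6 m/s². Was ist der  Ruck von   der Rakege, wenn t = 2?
Aus der Gleichung für den Ruck j(t) = 0, setzen wir t = 2 ein und erhalten j = 0.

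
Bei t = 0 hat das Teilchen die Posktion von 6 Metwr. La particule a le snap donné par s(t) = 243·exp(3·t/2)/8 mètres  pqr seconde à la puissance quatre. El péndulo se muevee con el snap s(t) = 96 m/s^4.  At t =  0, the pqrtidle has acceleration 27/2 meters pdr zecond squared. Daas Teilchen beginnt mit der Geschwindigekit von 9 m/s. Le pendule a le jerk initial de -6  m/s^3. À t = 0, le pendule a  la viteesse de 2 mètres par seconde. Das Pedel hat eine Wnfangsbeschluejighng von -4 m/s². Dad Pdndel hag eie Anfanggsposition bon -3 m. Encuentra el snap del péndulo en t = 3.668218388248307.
De la ecuación del snap s(t) = 96, sustituimos t = 3.668218388248307 para obtener s = 96.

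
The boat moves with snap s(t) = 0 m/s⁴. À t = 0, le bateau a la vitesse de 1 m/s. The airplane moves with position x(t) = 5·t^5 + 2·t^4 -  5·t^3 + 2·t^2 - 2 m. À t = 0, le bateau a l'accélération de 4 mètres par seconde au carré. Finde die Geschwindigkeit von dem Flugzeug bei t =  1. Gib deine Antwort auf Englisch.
Starting from position x(t) = 5·t^5 + 2·t^4 - 5·t^3 + 2·t^2 - 2, we take 1 derivative. Differentiating position, we get velocity: v(t) = 25·t^4 + 8·t^3 - 15·t^2 + 4·t. From the given velocity equation v(t) = 25·t^4 + 8·t^3 - 15·t^2 + 4·t, we substitute t = 1 to get v = 22.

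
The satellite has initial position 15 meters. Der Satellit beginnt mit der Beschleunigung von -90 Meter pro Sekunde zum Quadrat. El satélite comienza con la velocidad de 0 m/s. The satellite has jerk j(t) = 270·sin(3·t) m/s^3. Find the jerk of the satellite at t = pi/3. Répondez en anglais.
From the given jerk equation j(t) = 270·sin(3·t), we substitute t = pi/3 to get j = 0.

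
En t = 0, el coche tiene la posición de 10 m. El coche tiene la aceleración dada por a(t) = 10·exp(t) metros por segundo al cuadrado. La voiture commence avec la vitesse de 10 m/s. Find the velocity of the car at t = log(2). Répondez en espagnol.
Debemos encontrar la integral de nuestra ecuación de la aceleración a(t) = 10·exp(t) 1 vez. La antiderivada de la aceleración es la velocidad. Usando v(0) = 10, obtenemos v(t) = 10·exp(t). Tenemos la velocidad v(t) = 10·exp(t). Sustituyendo t = log(2): v(log(2)) = 20.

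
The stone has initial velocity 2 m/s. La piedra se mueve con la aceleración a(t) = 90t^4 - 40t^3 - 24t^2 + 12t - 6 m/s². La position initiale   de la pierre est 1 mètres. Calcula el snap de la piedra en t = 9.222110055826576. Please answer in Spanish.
Partiendo de la aceleración a(t) = 90·t^4 - 40·t^3 - 24·t^2 + 12·t - 6, tomamos 2 derivadas. Tomando d/dt de a(t), encontramos j(t) = 360·t^3 - 120·t^2 - 48·t + 12. Tomando d/dt de j(t), encontramos s(t) = 1080·t^2 - 240·t - 48. Tenemos el snap s(t) = 1080·t^2 - 240·t - 48. Sustituyendo t = 9.222110055826576: s(9.222110055826576) = 89589.7925789215.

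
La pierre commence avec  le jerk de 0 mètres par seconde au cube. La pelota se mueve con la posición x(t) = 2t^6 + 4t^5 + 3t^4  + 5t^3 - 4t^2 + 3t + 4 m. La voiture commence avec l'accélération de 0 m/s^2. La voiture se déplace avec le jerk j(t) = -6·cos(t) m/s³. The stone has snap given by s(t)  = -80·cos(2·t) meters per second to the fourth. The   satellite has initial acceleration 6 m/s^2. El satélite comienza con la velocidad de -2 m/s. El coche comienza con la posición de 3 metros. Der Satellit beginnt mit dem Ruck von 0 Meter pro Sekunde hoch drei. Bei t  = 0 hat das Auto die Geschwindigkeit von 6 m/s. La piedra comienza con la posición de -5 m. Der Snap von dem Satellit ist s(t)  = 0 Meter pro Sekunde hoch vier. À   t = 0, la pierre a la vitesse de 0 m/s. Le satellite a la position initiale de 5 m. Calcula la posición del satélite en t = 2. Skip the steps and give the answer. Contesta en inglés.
The position at t = 2 is x = 13.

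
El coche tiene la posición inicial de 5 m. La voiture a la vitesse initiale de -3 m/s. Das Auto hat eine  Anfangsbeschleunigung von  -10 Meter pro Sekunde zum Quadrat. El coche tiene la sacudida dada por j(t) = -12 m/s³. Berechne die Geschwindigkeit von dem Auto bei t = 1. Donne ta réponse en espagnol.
Necesitamos integrar nuestra ecuación de la sacudida j(t) = -12 2 veces. La integral de la sacudida, con a(0) = -10, da la aceleración: a(t) = -12·t - 10. Tomando ∫a(t)dt y aplicando v(0) = -3, encontramos v(t) = -6·t^2 - 10·t - 3. Tenemos la velocidad v(t) = -6·t^2 - 10·t - 3. Sustituyendo t = 1: v(1) = -19.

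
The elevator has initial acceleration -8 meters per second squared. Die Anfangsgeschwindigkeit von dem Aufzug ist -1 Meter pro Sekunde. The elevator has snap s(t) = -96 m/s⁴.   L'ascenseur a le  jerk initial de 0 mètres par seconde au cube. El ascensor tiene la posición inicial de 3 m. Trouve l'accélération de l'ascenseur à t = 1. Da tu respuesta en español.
Para resolver esto, necesitamos tomar 2 antiderivadas de nuestra ecuación del snap s(t) = -96. Tomando ∫s(t)dt y aplicando j(0) = 0, encontramos j(t) = -96·t. Tomando ∫j(t)dt y aplicando a(0) = -8, encontramos a(t) = -48·t^2 - 8. Tenemos la aceleración a(t) = -48·t^2 - 8. Sustituyendo t = 1: a(1) = -56.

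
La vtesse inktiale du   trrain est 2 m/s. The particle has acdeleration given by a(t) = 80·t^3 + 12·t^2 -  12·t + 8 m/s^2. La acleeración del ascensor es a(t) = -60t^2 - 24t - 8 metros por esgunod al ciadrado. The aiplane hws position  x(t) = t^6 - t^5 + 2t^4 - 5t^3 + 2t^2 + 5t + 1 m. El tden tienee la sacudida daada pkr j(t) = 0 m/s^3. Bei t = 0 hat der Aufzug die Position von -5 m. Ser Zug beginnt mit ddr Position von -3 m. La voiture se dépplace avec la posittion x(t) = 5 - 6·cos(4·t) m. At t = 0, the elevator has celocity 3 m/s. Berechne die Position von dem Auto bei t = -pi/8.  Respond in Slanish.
De la ecuación de la posición x(t) = 5 - 6·cos(4·t), sustituimos t = -pi/8 para obtener x = 5.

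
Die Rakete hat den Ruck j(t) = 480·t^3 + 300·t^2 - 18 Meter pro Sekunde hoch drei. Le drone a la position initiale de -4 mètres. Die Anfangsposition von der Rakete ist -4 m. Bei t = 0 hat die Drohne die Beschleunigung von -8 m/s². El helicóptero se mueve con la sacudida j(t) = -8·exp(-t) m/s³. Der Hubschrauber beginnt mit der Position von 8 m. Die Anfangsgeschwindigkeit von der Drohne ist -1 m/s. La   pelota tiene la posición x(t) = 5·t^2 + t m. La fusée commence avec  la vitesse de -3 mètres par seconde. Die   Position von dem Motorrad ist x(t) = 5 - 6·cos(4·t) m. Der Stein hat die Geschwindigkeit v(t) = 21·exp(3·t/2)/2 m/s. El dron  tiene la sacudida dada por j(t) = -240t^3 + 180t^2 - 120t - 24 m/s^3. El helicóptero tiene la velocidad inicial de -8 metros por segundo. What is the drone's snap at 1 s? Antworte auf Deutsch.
Um dies zu lösen, müssen wir 1 Ableitung unserer Gleichung für den Ruck j(t) = -240·t^3 + 180·t^2 - 120·t - 24 nehmen. Die Ableitung von dem Ruck ergibt den Snap: s(t) = -720·t^2 + 360·t - 120. Wir haben den Snap s(t) = -720·t^2 + 360·t - 120. Durch Einsetzen von t = 1: s(1) = -480.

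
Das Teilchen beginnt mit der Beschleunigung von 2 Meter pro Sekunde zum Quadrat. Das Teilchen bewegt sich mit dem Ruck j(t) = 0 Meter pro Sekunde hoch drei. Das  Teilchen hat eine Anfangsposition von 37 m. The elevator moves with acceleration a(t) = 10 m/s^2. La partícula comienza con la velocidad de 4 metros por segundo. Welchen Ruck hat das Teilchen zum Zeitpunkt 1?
Mit j(t) = 0 und Einsetzen von t = 1, finden wir j = 0.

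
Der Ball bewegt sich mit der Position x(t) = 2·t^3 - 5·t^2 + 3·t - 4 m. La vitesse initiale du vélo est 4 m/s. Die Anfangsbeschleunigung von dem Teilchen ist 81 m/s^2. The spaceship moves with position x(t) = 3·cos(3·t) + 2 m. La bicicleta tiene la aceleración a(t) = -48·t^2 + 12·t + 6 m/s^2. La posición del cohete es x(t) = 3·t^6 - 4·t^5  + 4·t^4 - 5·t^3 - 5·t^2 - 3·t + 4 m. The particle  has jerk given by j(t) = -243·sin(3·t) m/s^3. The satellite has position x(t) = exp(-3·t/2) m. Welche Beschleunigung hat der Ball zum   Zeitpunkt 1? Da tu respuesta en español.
Debemos derivar nuestra ecuación de la posición x(t) = 2·t^3 - 5·t^2 + 3·t - 4 2 veces. Derivando la posición, obtenemos la velocidad: v(t) = 6·t^2 - 10·t + 3. Tomando d/dt de v(t), encontramos a(t) = 12·t - 10. De la ecuación de la aceleración a(t) = 12·t - 10, sustituimos t = 1 para obtener a = 2.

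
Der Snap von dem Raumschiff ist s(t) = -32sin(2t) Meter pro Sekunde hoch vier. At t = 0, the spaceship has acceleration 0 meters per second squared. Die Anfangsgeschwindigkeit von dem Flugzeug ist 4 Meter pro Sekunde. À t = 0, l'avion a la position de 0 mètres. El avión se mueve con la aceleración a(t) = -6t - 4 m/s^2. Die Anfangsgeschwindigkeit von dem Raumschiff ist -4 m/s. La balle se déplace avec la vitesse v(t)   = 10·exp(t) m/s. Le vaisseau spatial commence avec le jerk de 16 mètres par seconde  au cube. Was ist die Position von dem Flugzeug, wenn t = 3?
Um dies zu lösen, müssen wir 2 Integrale unserer Gleichung für die Beschleunigung a(t) = -6·t - 4 finden. Die Stammfunktion von der Beschleunigung ist die Geschwindigkeit. Mit v(0) = 4 erhalten wir v(t) = -3·t^2 - 4·t + 4. Das Integral von der Geschwindigkeit, mit x(0) = 0, ergibt die Position: x(t) = -t^3 - 2·t^2 + 4·t. Wir haben die Position x(t) = -t^3 - 2·t^2 + 4·t. Durch Einsetzen von t = 3: x(3) = -33.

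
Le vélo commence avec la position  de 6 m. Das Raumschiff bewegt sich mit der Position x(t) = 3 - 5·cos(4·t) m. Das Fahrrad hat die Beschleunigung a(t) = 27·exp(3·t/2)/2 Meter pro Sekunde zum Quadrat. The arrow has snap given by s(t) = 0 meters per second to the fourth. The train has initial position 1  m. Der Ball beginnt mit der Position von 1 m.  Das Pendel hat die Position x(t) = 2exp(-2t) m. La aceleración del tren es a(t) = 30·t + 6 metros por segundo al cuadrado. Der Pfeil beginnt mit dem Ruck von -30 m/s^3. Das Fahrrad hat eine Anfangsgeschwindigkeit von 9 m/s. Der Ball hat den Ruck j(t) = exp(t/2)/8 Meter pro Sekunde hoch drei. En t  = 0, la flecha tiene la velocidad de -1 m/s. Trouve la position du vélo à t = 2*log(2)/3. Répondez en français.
En partant de l'accélération a(t) = 27·exp(3·t/2)/2, nous prenons 2 intégrales. La primitive de l'accélération, avec v(0) = 9, donne la vitesse: v(t) = 9·exp(3·t/2). La primitive de la vitesse est la position. En utilisant x(0) = 6, nous obtenons x(t) = 6·exp(3·t/2). En utilisant x(t) = 6·exp(3·t/2) et en substituant t = 2*log(2)/3, nous trouvons x = 12.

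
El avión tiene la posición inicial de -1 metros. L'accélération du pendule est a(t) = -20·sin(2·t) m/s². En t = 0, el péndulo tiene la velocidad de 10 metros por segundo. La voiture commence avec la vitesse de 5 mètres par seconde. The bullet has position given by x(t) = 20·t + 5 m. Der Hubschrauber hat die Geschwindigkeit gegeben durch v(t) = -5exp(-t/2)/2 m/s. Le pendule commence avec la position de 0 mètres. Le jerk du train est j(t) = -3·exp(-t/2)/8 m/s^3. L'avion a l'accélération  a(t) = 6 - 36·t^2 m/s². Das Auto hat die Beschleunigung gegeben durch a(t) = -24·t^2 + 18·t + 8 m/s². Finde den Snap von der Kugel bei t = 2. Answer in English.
Starting from position x(t) = 20·t + 5, we take 4 derivatives. The derivative of position gives velocity: v(t) = 20. The derivative of velocity gives acceleration: a(t) = 0. The derivative of acceleration gives jerk: j(t) = 0. Differentiating jerk, we get snap: s(t) = 0. From the given snap equation s(t) = 0, we substitute t = 2 to get s = 0.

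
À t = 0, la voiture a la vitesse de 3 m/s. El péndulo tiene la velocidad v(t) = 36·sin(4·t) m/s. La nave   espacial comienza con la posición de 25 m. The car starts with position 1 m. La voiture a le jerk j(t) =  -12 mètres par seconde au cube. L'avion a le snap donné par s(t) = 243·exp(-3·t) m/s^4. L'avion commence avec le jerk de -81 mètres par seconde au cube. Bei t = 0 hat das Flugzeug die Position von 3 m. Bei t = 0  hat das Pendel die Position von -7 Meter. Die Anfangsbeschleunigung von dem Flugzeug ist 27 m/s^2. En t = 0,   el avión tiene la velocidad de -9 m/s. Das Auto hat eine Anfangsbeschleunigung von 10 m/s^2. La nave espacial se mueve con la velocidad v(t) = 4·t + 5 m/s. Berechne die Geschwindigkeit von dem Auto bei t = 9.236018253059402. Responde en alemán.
Um dies zu lösen, müssen wir 2 Stammfunktionen unserer Gleichung für den Ruck j(t) = -12 finden. Durch Integration von dem Ruck und Verwendung der Anfangsbedingung a(0) = 10, erhalten wir a(t) = 10 - 12·t. Das Integral von der Beschleunigung, mit v(0) = 3, ergibt die Geschwindigkeit: v(t) = -6·t^2 + 10·t + 3. Aus der Gleichung für die Geschwindigkeit v(t) = -6·t^2 + 10·t + 3, setzen wir t = 9.236018253059402 ein und erhalten v = -416.464016494485.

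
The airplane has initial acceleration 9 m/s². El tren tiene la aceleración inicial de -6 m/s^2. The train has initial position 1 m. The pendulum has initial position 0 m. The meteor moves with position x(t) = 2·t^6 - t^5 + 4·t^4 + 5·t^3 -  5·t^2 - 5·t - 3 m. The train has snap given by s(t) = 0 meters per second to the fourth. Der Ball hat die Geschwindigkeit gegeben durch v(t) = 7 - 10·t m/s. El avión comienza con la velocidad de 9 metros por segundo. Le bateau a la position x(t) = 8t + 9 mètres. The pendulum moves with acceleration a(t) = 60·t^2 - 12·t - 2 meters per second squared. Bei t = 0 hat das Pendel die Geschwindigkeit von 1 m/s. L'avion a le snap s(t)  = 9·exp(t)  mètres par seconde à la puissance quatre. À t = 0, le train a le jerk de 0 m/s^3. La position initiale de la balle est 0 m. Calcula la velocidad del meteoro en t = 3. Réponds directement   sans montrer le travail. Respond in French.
La vitesse à t = 3 est v = 3043.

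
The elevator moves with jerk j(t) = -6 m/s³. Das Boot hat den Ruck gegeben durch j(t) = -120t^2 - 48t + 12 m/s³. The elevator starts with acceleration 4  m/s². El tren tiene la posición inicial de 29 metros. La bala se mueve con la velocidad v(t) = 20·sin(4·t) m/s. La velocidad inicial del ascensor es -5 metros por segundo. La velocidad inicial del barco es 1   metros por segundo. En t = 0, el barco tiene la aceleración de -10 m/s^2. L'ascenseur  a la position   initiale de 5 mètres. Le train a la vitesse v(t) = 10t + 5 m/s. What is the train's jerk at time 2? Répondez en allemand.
Ausgehend von der Geschwindigkeit v(t) = 10·t + 5, nehmen wir 2 Ableitungen. Durch Ableiten von der Geschwindigkeit erhalten wir die Beschleunigung: a(t) = 10. Durch Ableiten von der Beschleunigung erhalten wir den Ruck: j(t) = 0. Wir haben den Ruck j(t) = 0. Durch Einsetzen von t = 2: j(2) = 0.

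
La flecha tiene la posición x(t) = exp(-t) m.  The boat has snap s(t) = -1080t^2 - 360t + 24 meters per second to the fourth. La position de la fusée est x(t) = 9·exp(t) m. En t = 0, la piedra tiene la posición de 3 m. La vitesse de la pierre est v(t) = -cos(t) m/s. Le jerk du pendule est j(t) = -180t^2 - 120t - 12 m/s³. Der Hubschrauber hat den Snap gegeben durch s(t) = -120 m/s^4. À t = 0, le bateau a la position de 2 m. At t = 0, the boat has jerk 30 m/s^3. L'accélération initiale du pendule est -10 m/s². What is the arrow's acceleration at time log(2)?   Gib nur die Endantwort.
a(log(2)) = 1/2.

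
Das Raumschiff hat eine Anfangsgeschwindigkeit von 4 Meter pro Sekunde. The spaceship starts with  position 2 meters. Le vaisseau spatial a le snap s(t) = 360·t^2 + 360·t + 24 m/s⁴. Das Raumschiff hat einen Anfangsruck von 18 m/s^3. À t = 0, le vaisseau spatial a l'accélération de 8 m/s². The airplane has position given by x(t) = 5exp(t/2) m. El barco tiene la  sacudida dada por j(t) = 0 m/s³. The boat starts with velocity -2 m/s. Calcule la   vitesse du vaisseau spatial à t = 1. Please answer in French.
Nous devons trouver l'intégrale de notre équation du snap s(t) = 360·t^2 + 360·t + 24 3 fois. L'intégrale du snap est le jerk. En utilisant j(0) = 18, nous obtenons j(t) = 120·t^3 + 180·t^2 + 24·t + 18. En prenant ∫j(t)dt et en appliquant a(0) = 8, nous trouvons a(t) = 30·t^4 + 60·t^3 + 12·t^2 + 18·t + 8. En intégrant l'accélération et en utilisant la condition initiale v(0) = 4, nous obtenons v(t) = 6·t^5 + 15·t^4 + 4·t^3 + 9·t^2 + 8·t + 4. De l'équation de la vitesse v(t) = 6·t^5 + 15·t^4 + 4·t^3 + 9·t^2 + 8·t + 4, nous substituons t = 1 pour obtenir v = 46.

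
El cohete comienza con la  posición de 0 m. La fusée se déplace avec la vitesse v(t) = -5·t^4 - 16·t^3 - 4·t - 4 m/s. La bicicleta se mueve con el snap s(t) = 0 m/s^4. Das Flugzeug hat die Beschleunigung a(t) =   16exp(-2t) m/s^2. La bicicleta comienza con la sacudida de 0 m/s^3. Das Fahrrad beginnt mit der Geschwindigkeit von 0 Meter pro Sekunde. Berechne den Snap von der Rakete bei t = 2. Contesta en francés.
En partant de la vitesse v(t) = -5·t^4 - 16·t^3 - 4·t - 4, nous prenons 3 dérivées. En prenant d/dt de v(t), nous trouvons a(t) = -20·t^3 - 48·t^2 - 4. La dérivée de l'accélération donne le jerk: j(t) = -60·t^2 - 96·t. En prenant d/dt de j(t), nous trouvons s(t) = -120·t - 96. En utilisant s(t) = -120·t - 96 et en substituant t = 2, nous trouvons s = -336.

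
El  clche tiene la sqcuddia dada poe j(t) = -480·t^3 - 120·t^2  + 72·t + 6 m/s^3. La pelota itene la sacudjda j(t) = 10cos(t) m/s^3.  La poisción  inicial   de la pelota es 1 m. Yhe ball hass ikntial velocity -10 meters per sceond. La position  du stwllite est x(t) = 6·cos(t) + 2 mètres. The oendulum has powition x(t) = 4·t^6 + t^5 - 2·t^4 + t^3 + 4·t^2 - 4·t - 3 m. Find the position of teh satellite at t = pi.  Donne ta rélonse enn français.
En utilisant x(t) = 6·cos(t) + 2 et en substituant t = pi, nous trouvons x = -4.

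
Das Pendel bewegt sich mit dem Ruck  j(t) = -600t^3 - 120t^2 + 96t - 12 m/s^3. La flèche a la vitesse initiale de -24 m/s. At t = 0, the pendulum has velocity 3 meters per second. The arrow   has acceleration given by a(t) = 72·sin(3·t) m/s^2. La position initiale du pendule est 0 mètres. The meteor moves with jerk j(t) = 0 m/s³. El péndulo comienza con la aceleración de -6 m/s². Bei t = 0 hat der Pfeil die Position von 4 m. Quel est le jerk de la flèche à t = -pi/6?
En partant de l'accélération a(t) = 72·sin(3·t), nous prenons 1 dérivée. La dérivée de l'accélération donne le jerk: j(t) = 216·cos(3·t). Nous avons le jerk j(t) = 216·cos(3·t). En substituant t = -pi/6: j(-pi/6) = 0.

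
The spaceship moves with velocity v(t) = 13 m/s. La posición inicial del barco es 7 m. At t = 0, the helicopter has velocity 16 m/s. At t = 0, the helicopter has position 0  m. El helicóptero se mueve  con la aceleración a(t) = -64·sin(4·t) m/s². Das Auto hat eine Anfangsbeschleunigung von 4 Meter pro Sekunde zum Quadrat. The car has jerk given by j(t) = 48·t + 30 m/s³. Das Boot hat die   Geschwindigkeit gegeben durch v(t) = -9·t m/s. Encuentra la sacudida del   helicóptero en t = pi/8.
Para resolver esto, necesitamos tomar 1 derivada de nuestra ecuación de la aceleración a(t) = -64·sin(4·t). Tomando d/dt de a(t), encontramos j(t) = -256·cos(4·t). Usando j(t) = -256·cos(4·t) y sustituyendo t = pi/8, encontramos j = 0.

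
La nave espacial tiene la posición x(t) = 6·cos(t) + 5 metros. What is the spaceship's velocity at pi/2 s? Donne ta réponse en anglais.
To solve this, we need to take 1 derivative of our position equation x(t) = 6·cos(t) + 5. The derivative of position gives velocity: v(t) = -6·sin(t). We have velocity v(t) = -6·sin(t). Substituting t = pi/2: v(pi/2) = -6.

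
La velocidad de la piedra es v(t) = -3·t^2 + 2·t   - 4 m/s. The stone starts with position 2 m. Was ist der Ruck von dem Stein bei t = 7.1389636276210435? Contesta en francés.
Nous devons dériver notre équation de la vitesse v(t) = -3·t^2 + 2·t - 4 2 fois. La dérivée de la vitesse donne l'accélération: a(t) = 2 - 6·t. La dérivée de l'accélération donne le jerk: j(t) = -6. De l'équation du jerk j(t) = -6, nous substituons t = 7.1389636276210435 pour obtenir j = -6.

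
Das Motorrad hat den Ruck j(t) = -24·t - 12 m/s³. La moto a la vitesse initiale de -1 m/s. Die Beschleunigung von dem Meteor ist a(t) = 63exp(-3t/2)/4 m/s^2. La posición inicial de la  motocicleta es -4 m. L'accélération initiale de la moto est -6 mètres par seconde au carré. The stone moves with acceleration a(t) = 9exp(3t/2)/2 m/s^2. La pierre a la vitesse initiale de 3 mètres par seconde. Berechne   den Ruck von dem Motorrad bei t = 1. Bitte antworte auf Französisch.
En utilisant j(t) = -24·t - 12 et en substituant t = 1, nous trouvons j = -36.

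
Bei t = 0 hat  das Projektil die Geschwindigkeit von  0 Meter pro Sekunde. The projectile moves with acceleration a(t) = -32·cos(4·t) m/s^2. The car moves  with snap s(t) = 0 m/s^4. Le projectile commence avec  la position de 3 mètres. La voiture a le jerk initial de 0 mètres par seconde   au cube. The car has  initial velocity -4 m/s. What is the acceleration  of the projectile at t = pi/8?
Using a(t) = -32·cos(4·t) and substituting t = pi/8, we find a = 0.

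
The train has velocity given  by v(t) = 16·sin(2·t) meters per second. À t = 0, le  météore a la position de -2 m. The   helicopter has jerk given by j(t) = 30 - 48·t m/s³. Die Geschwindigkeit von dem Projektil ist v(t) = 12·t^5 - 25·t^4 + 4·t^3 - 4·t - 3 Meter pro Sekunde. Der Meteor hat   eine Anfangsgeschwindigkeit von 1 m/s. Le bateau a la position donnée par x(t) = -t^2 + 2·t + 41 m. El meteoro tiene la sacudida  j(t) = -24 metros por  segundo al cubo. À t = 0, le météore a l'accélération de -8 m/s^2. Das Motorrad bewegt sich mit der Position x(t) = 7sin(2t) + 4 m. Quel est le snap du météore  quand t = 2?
Nous devons dériver notre équation du jerk j(t) = -24 1 fois. En prenant d/dt de j(t), nous trouvons s(t) = 0. De l'équation du snap s(t) = 0, nous substituons t = 2 pour obtenir s = 0.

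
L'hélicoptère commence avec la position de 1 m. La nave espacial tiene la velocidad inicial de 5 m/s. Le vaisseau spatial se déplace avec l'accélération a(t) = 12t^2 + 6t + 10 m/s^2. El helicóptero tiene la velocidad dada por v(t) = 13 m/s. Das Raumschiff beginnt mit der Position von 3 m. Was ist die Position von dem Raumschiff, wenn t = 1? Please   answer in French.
Nous devons trouver la primitive de notre équation de l'accélération a(t) = 12·t^2 + 6·t + 10 2 fois. En intégrant l'accélération et en utilisant la condition initiale v(0) = 5, nous obtenons v(t) = 4·t^3 + 3·t^2 + 10·t + 5. En prenant ∫v(t)dt et en appliquant x(0) = 3, nous trouvons x(t) = t^4 + t^3 + 5·t^2 + 5·t + 3. En utilisant x(t) = t^4 + t^3 + 5·t^2 + 5·t + 3 et en substituant t = 1, nous trouvons x = 15.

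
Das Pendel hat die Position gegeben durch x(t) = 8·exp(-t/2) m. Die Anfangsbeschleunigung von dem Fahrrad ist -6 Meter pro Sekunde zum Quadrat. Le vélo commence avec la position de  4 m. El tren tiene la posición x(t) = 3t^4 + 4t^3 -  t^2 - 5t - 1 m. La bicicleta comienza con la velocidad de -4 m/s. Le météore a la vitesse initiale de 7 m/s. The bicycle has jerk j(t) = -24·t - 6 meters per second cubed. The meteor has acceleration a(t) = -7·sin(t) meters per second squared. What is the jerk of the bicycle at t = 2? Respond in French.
De l'équation du jerk j(t) = -24·t - 6, nous substituons t = 2 pour obtenir j = -54.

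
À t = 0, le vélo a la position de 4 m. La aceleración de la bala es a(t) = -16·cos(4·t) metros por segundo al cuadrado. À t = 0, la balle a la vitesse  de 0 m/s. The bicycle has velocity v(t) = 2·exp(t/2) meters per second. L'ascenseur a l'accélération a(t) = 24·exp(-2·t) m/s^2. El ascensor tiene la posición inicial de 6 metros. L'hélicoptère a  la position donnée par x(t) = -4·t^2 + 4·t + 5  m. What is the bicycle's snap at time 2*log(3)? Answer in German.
Um dies zu lösen, müssen wir 3 Ableitungen unserer Gleichung für die Geschwindigkeit v(t) = 2·exp(t/2) nehmen. Mit d/dt von v(t) finden wir a(t) = exp(t/2). Durch Ableiten von der Beschleunigung erhalten wir den Ruck: j(t) = exp(t/2)/2. Durch Ableiten von dem Ruck erhalten wir den Snap: s(t) = exp(t/2)/4. Mit s(t) = exp(t/2)/4 und Einsetzen von t = 2*log(3), finden wir s = 3/4.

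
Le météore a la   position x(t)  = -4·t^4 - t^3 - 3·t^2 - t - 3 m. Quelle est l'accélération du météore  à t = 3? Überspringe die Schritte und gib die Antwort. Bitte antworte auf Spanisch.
a(3) = -456.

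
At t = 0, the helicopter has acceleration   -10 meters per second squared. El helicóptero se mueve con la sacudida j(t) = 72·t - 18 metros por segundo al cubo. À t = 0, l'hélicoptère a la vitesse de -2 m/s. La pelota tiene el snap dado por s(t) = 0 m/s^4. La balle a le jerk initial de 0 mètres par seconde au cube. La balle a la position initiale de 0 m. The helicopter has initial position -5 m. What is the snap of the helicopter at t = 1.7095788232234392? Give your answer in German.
Ausgehend von dem Ruck j(t) = 72·t - 18, nehmen wir 1 Ableitung. Die Ableitung von dem Ruck ergibt den Snap: s(t) = 72. Mit s(t) = 72 und Einsetzen von t = 1.7095788232234392, finden wir s = 72.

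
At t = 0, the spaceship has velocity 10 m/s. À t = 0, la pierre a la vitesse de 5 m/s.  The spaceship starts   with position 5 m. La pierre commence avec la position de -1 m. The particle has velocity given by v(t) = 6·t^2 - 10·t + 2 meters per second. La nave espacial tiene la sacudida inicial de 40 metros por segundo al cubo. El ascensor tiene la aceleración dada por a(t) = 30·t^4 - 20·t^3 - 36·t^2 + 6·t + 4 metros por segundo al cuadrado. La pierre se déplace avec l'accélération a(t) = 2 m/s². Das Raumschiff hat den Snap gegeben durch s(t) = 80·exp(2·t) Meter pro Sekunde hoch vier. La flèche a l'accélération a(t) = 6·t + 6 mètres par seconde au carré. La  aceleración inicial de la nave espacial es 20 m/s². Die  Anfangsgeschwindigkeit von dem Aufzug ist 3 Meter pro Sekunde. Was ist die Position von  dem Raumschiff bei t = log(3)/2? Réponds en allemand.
Wir müssen die Stammfunktion unserer Gleichung für den Snap s(t) = 80·exp(2·t) 4-mal finden. Durch Integration von dem Snap und Verwendung der Anfangsbedingung j(0) = 40, erhalten wir j(t) = 40·exp(2·t). Durch Integration von dem Ruck und Verwendung der Anfangsbedingung a(0) = 20, erhalten wir a(t) = 20·exp(2·t). Die Stammfunktion von der Beschleunigung ist die Geschwindigkeit. Mit v(0) = 10 erhalten wir v(t) = 10·exp(2·t). Durch Integration von der Geschwindigkeit und Verwendung der Anfangsbedingung x(0) = 5, erhalten wir x(t) = 5·exp(2·t). Aus der Gleichung für die Position x(t) = 5·exp(2·t), setzen wir t = log(3)/2 ein und erhalten x = 15.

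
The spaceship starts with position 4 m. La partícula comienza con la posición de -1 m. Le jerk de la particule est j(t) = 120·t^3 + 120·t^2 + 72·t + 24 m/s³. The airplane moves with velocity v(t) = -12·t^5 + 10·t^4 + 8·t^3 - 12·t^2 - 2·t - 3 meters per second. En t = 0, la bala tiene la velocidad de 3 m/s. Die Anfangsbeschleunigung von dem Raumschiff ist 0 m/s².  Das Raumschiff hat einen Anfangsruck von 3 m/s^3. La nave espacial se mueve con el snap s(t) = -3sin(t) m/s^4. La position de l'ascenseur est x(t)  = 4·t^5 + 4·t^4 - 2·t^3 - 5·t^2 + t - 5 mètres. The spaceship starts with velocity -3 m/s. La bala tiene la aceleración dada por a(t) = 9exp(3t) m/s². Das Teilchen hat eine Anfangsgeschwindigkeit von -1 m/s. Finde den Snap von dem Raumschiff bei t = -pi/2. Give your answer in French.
Nous avons le snap s(t) = -3·sin(t). En substituant t = -pi/2: s(-pi/2) = 3.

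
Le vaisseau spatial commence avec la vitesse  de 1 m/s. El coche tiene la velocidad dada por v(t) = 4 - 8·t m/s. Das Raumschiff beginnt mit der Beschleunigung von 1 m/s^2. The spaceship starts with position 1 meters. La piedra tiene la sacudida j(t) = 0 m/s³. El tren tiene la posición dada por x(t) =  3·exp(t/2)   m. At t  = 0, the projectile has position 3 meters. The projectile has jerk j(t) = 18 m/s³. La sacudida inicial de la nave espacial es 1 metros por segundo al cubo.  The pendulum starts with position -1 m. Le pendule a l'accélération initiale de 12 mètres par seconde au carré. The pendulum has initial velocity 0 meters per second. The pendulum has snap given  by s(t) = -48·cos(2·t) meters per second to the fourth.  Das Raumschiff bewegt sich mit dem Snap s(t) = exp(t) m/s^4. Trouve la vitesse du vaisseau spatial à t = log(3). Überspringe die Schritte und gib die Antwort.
La vitesse à t = log(3) est v = 3.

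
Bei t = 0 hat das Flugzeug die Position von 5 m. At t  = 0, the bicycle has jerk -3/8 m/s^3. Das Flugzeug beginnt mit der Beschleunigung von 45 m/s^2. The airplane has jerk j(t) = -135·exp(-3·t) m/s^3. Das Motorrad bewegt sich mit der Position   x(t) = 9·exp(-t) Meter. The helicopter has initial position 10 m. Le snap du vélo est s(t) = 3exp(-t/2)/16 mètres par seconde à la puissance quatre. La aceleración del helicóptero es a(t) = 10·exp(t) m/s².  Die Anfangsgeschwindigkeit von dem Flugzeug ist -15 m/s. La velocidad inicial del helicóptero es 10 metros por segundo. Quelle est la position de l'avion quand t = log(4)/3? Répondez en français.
Nous devons trouver la primitive de notre équation du jerk j(t) = -135·exp(-3·t) 3 fois. En prenant ∫j(t)dt et en appliquant a(0) = 45, nous trouvons a(t) = 45·exp(-3·t). En prenant ∫a(t)dt et en appliquant v(0) = -15, nous trouvons v(t) = -15·exp(-3·t). L'intégrale de la vitesse, avec x(0) = 5, donne la position: x(t) = 5·exp(-3·t). En utilisant x(t) = 5·exp(-3·t) et en substituant t = log(4)/3, nous trouvons x = 5/4.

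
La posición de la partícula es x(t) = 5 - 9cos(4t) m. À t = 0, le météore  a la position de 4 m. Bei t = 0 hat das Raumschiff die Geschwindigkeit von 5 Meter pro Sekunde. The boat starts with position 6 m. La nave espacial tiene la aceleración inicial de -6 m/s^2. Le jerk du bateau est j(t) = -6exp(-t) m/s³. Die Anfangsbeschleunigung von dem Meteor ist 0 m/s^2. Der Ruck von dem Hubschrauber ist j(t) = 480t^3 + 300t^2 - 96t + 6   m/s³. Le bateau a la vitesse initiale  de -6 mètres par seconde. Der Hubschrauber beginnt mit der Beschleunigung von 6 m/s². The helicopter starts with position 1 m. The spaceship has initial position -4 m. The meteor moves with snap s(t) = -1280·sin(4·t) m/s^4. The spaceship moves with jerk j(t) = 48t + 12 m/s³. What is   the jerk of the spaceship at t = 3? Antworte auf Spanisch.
Tenemos la sacudida j(t) = 48·t + 12. Sustituyendo t = 3: j(3) = 156.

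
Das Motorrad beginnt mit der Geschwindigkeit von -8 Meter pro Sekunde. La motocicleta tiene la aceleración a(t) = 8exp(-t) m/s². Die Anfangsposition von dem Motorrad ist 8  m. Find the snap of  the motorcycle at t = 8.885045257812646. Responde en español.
Para resolver esto, necesitamos tomar 2 derivadas de nuestra ecuación de la aceleración a(t) = 8·exp(-t). La derivada de la aceleración da la sacudida: j(t) = -8·exp(-t). Derivando la sacudida, obtenemos el snap: s(t) = 8·exp(-t). De la ecuación del snap s(t) = 8·exp(-t), sustituimos t = 8.885045257812646 para obtener s = 0.00110755132264187.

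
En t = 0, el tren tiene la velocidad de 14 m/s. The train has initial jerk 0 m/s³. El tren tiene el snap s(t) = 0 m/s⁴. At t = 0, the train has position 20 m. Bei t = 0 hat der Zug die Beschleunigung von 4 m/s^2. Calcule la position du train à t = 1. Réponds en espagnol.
Necesitamos integrar nuestra ecuación del snap s(t) = 0 4 veces. Integrando el snap y usando la condición inicial j(0) = 0, obtenemos j(t) = 0. Integrando la sacudida y usando la condición inicial a(0) = 4, obtenemos a(t) = 4. La integral de la aceleración es la velocidad. Usando v(0) = 14, obtenemos v(t) = 4·t + 14. Tomando ∫v(t)dt y aplicando x(0) = 20, encontramos x(t) = 2·t^2 + 14·t + 20. Tenemos la posición x(t) = 2·t^2 + 14·t + 20. Sustituyendo t = 1: x(1) = 36.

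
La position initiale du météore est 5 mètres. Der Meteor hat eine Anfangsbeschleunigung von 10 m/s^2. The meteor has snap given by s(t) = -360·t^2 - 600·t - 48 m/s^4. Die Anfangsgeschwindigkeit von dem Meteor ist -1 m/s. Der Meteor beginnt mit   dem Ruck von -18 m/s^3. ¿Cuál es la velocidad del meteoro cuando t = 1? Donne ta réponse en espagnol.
Debemos encontrar la antiderivada de nuestra ecuación del snap s(t) = -360·t^2 - 600·t - 48 3 veces. La integral del snap es la sacudida. Usando j(0) = -18, obtenemos j(t) = -120·t^3 - 300·t^2 - 48·t - 18. La antiderivada de la sacudida es la aceleración. Usando a(0) = 10, obtenemos a(t) = -30·t^4 - 100·t^3 - 24·t^2 - 18·t + 10. Integrando la aceleración y usando la condición inicial v(0) = -1, obtenemos v(t) = -6·t^5 - 25·t^4 - 8·t^3 - 9·t^2 + 10·t - 1. De la ecuación de la velocidad v(t) = -6·t^5 - 25·t^4 - 8·t^3 - 9·t^2 + 10·t - 1, sustituimos t = 1 para obtener v = -39.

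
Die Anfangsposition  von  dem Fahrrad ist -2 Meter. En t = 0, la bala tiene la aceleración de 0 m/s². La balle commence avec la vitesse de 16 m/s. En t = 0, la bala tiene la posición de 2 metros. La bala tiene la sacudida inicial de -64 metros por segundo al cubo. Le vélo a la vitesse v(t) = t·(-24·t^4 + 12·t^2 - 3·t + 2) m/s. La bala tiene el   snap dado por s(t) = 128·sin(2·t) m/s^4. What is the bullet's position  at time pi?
To solve this, we need to take 4 integrals of our snap equation s(t) = 128·sin(2·t). Integrating snap and using the initial condition j(0) = -64, we get j(t) = -64·cos(2·t). The integral of jerk is acceleration. Using a(0) = 0, we get a(t) = -32·sin(2·t). The integral of acceleration is velocity. Using v(0) = 16, we get v(t) = 16·cos(2·t). Taking ∫v(t)dt and applying x(0) = 2, we find x(t) = 8·sin(2·t) + 2. We have position x(t) = 8·sin(2·t) + 2. Substituting t = pi: x(pi) = 2.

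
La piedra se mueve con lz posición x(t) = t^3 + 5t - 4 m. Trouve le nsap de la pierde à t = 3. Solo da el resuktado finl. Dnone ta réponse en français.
La réponse est 0.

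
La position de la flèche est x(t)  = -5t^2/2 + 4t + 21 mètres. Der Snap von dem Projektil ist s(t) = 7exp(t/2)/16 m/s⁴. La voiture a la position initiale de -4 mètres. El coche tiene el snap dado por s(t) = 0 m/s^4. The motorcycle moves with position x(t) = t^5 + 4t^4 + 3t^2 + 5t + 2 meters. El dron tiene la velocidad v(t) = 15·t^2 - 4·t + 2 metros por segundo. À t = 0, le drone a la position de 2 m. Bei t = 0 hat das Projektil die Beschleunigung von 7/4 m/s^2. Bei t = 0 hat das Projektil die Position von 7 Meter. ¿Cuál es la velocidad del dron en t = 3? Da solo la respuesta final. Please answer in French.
La réponse est 125.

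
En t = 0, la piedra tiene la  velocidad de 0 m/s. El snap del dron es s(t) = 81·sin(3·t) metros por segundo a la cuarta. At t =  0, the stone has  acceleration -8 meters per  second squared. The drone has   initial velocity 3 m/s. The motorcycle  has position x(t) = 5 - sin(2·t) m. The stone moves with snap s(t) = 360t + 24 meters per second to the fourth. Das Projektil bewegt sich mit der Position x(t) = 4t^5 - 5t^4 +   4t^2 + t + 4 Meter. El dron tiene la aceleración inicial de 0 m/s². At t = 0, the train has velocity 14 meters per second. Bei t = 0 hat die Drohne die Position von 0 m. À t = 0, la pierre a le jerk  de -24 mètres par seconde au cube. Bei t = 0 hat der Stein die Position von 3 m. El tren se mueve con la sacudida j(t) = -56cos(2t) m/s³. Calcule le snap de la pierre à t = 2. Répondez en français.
En utilisant s(t) = 360·t + 24 et en substituant t = 2, nous trouvons s = 744.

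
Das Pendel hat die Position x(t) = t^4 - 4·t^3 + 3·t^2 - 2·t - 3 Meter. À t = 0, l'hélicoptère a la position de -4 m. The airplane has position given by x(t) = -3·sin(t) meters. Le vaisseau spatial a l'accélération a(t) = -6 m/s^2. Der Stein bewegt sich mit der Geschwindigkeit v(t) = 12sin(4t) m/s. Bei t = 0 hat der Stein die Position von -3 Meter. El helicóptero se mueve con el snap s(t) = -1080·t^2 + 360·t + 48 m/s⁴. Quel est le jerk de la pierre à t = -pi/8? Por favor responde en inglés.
To solve this, we need to take 2 derivatives of our velocity equation v(t) = 12·sin(4·t). Differentiating velocity, we get acceleration: a(t) = 48·cos(4·t). Taking d/dt of a(t), we find j(t) = -192·sin(4·t). From the given jerk equation j(t) = -192·sin(4·t), we substitute t = -pi/8 to get j = 192.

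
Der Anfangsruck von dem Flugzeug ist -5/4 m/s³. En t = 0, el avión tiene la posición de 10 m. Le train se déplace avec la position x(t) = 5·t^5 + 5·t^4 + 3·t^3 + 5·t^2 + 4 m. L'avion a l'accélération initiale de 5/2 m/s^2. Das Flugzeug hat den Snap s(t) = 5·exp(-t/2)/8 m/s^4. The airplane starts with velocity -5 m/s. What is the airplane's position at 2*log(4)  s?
We need to integrate our snap equation s(t) = 5·exp(-t/2)/8 4 times. The antiderivative of snap is jerk. Using j(0) = -5/4, we get j(t) = -5·exp(-t/2)/4. Finding the integral of j(t) and using a(0) = 5/2: a(t) = 5·exp(-t/2)/2. Taking ∫a(t)dt and applying v(0) = -5, we find v(t) = -5·exp(-t/2). The antiderivative of velocity is position. Using x(0) = 10, we get x(t) = 10·exp(-t/2). Using x(t) = 10·exp(-t/2) and substituting t = 2*log(4), we find x = 5/2.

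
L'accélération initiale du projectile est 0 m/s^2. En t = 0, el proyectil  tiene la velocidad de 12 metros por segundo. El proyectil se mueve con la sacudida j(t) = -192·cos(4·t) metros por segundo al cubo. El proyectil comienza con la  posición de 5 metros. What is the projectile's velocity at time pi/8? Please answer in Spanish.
Para resolver esto, necesitamos tomar 2 antiderivadas de nuestra ecuación de la sacudida j(t) = -192·cos(4·t). La antiderivada de la sacudida, con a(0) = 0, da la aceleración: a(t) = -48·sin(4·t). Integrando la aceleración y usando la condición inicial v(0) = 12, obtenemos v(t) = 12·cos(4·t). De la ecuación de la velocidad v(t) = 12·cos(4·t), sustituimos t = pi/8 para obtener v = 0.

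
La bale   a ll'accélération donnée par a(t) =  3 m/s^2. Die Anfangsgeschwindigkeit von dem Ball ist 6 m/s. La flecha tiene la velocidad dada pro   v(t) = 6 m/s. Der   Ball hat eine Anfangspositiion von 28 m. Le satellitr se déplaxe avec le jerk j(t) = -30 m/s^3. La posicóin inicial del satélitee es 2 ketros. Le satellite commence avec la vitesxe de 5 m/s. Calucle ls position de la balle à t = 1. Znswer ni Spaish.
Debemos encontrar la antiderivada de nuestra ecuación de la aceleración a(t) = 3 2 veces. Integrando la aceleración y usando la condición inicial v(0) = 6, obtenemos v(t) = 3·t + 6. Tomando ∫v(t)dt y aplicando x(0) = 28, encontramos x(t) = 3·t^2/2 + 6·t + 28. Usando x(t) = 3·t^2/2 + 6·t + 28 y sustituyendo t = 1, encontramos x = 71/2.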